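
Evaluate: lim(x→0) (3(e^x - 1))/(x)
This is a 0/0 indeterminate form.

Apply L'Hôpital's rule: differentiate numerator and denominator separately.
  f(x) = 3·e^(x) - 3   ⇒   f'(x) = 3·e^(x)
  g(x) = x   ⇒   g'(x) = 1
  lim(x→0) f'(x)/g'(x) = lim(x→0) (3·e^(x))/(1)
  = 3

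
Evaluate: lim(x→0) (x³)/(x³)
This is a 0/0 indeterminate form.

Apply L'Hôpital's rule: differentiate numerator and denominator separately.
  f(x) = x^3   ⇒   f'(x) = 3·x^2
  g(x) = x^3   ⇒   g'(x) = 3·x^2
  lim(x→0) f'(x)/g'(x) = lim(x→0) (3·x^2)/(3·x^2)
  = 1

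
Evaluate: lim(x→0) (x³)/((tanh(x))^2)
This is a 0/0 indeterminate form.

Apply L'Hôpital's rule: differentiate numerator and denominator separately.
  f(x) = x^3   ⇒   f'(x) = 3·x^2
  g(x) = tanh(x)^2   ⇒   g'(x) = (2 - 2·tanh(x)^2)·tanh(x)
  lim(x→0) f'(x)/g'(x) = lim(x→0) (3·x^2)/((2 - 2·tanh(x)^2)·tanh(x))
  = 0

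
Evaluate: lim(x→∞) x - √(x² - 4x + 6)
This is an ∞-∞ indeterminate form.

Combine fractions or rationalize to convert ∞-∞ to 0/0 form:
  lim(x→∞) x - √(x² - 4x + 6) = 2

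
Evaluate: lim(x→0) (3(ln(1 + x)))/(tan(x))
This is a 0/0 indeterminate form.

Apply L'Hôpital's rule: differentiate numerator and denominator separately.
  f(x) = 3·ln(x + 1)   ⇒   f'(x) = 3/(x + 1)
  g(x) = tan(x)   ⇒   g'(x) = tan(x)^2 + 1
  lim(x→0) f'(x)/g'(x) = lim(x→0) (3/(x + 1))/(tan(x)^2 + 1)
  = 3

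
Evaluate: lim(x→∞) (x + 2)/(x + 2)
This is an ∞/∞ indeterminate form.

Apply L'Hôpital's rule: differentiate numerator and denominator separately.
  f(x) = x + 2   ⇒   f'(x) = 1
  g(x) = x + 2   ⇒   g'(x) = 1
  lim(x→∞) f'(x)/g'(x) = lim(x→∞) (1)/(1)
  = 1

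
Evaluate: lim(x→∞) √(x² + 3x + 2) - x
This is an ∞-∞ indeterminate form.

Combine fractions or rationalize to convert ∞-∞ to 0/0 form:
  lim(x→∞) √(x² + 3x + 2) - x = 3/2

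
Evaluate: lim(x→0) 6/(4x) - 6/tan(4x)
This is an ∞-∞ indeterminate form.

Combine fractions or rationalize to convert ∞-∞ to 0/0 form:
  lim(x→0) 6/(4x) - 6/tan(4x) = 0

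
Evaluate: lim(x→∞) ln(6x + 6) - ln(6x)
This is an ∞-∞ indeterminate form.

Combine fractions or rationalize to convert ∞-∞ to 0/0 form:
  lim(x→∞) ln(6x + 6) - ln(6x) = 0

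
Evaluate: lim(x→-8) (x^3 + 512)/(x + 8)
This is a standard limit.

Factor or rationalize the expression:
  lim(x→-8) (x^3 + 512)/(x + 8) = 192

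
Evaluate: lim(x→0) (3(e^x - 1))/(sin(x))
This is a 0/0 indeterminate form.

Apply L'Hôpital's rule: differentiate numerator and denominator separately.
  f(x) = 3·e^(x) - 3   ⇒   f'(x) = 3·e^(x)
  g(x) = sin(x)   ⇒   g'(x) = cos(x)
  lim(x→0) f'(x)/g'(x) = lim(x→0) (3·e^(x))/(cos(x))
  = 3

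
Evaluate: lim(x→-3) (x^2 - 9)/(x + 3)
This is a standard limit.

Factor or rationalize the expression:
  lim(x→-3) (x^2 - 9)/(x + 3) = -6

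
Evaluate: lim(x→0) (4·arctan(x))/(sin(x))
This is a 0/0 indeterminate form.

Apply L'Hôpital's rule: differentiate numerator and denominator separately.
  f(x) = 4·atan(x)   ⇒   f'(x) = 4/(x^2 + 1)
  g(x) = sin(x)   ⇒   g'(x) = cos(x)
  lim(x→0) f'(x)/g'(x) = lim(x→0) (4/(x^2 + 1))/(cos(x))
  = 4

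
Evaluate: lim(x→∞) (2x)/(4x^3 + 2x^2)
This is an ∞/∞ indeterminate form.

Apply L'Hôpital's rule: differentiate numerator and denominator separately.
  f(x) = 2·x   ⇒   f'(x) = 2
  g(x) = 4·x^3 + 2·x^2   ⇒   g'(x) = 12·x^2 + 4·x
  lim(x→∞) f'(x)/g'(x) = lim(x→∞) (2)/(12·x^2 + 4·x)
  = 0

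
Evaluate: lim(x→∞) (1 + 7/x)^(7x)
This is an exponential indeterminate form.

For exponential indeterminate forms, take the natural log:
  Let L = lim(x→∞) (1 + 7/x)^(7x)
  Then ln(L) = lim(x→∞) [exponent × ln(base)]
  Evaluate using L'Hôpital or standard limits, then exponentiate.
  L = e^(49)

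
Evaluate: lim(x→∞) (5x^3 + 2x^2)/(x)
This is an ∞/∞ indeterminate form.

Apply L'Hôpital's rule: differentiate numerator and denominator separately.
  f(x) = 5·x^3 + 2·x^2   ⇒   f'(x) = 15·x^2 + 4·x
  g(x) = x   ⇒   g'(x) = 1
  lim(x→∞) f'(x)/g'(x) = lim(x→∞) (15·x^2 + 4·x)/(1)
  = ∞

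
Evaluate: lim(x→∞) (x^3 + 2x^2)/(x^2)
This is an ∞/∞ indeterminate form.

Apply L'Hôpital's rule: differentiate numerator and denominator separately.
  f(x) = x^3 + 2·x^2   ⇒   f'(x) = 3·x^2 + 4·x
  g(x) = x^2   ⇒   g'(x) = 2·x
  lim(x→∞) f'(x)/g'(x) = lim(x→∞) (3·x^2 + 4·x)/(2·x)
  = ∞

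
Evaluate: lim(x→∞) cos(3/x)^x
This is an exponential indeterminate form.

For exponential indeterminate forms, take the natural log:
  Let L = lim(x→∞) cos(3/x)^x
  Then ln(L) = lim(x→∞) [exponent × ln(base)]
  Evaluate using L'Hôpital or standard limits, then exponentiate.
  L = 1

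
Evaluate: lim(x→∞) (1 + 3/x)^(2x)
This is an exponential indeterminate form.

For exponential indeterminate forms, take the natural log:
  Let L = lim(x→∞) (1 + 3/x)^(2x)
  Then ln(L) = lim(x→∞) [exponent × ln(base)]
  Evaluate using L'Hôpital or standard limits, then exponentiate.
  L = e^(6)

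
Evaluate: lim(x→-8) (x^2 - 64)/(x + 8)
This is a standard limit.

Factor or rationalize the expression:
  lim(x→-8) (x^2 - 64)/(x + 8) = -16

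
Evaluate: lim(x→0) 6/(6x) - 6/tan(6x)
This is an ∞-∞ indeterminate form.

Combine fractions or rationalize to convert ∞-∞ to 0/0 form:
  lim(x→0) 6/(6x) - 6/tan(6x) = 0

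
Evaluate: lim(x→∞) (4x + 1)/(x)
This is an ∞/∞ indeterminate form.

Apply L'Hôpital's rule: differentiate numerator and denominator separately.
  f(x) = 4·x + 1   ⇒   f'(x) = 4
  g(x) = x   ⇒   g'(x) = 1
  lim(x→∞) f'(x)/g'(x) = lim(x→∞) (4)/(1)
  = 4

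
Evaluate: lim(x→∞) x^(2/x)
This is an exponential indeterminate form.

For exponential indeterminate forms, take the natural log:
  Let L = lim(x→∞) x^(2/x)
  Then ln(L) = lim(x→∞) [exponent × ln(base)]
  Evaluate using L'Hôpital or standard limits, then exponentiate.
  L = 1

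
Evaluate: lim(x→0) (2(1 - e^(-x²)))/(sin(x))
This is a 0/0 indeterminate form.

Apply L'Hôpital's rule: differentiate numerator and denominator separately.
  f(x) = 2 - 2·e^(-x^2)   ⇒   f'(x) = 4·x·e^(-x^2)
  g(x) = sin(x)   ⇒   g'(x) = cos(x)
  lim(x→0) f'(x)/g'(x) = lim(x→0) (4·x·e^(-x^2))/(cos(x))
  = 0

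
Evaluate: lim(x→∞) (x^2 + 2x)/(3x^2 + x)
This is an ∞/∞ indeterminate form.

Apply L'Hôpital's rule: differentiate numerator and denominator separately.
  f(x) = x^2 + 2·x   ⇒   f'(x) = 2·x + 2
  g(x) = 3·x^2 + x   ⇒   g'(x) = 6·x + 1
  lim(x→∞) f'(x)/g'(x) = lim(x→∞) (2·x + 2)/(6·x + 1)
  = 1/3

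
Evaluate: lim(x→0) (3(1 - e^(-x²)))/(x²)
This is a 0/0 indeterminate form.

Apply L'Hôpital's rule: differentiate numerator and denominator separately.
  f(x) = 3 - 3·e^(-x^2)   ⇒   f'(x) = 6·x·e^(-x^2)
  g(x) = x^2   ⇒   g'(x) = 2·x
  lim(x→0) f'(x)/g'(x) = lim(x→0) (6·x·e^(-x^2))/(2·x)
  = 3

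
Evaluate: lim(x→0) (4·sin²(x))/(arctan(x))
This is a 0/0 indeterminate form.

Apply L'Hôpital's rule: differentiate numerator and denominator separately.
  f(x) = 4·sin(x)^2   ⇒   f'(x) = 8·sin(x)·cos(x)
  g(x) = atan(x)   ⇒   g'(x) = 1/(x^2 + 1)
  lim(x→0) f'(x)/g'(x) = lim(x→0) (8·sin(x)·cos(x))/(1/(x^2 + 1))
  = 0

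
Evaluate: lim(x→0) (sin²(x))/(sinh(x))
This is a 0/0 indeterminate form.

Apply L'Hôpital's rule: differentiate numerator and denominator separately.
  f(x) = sin(x)^2   ⇒   f'(x) = 2·sin(x)·cos(x)
  g(x) = sinh(x)   ⇒   g'(x) = cosh(x)
  lim(x→0) f'(x)/g'(x) = lim(x→0) (2·sin(x)·cos(x))/(cosh(x))
  = 0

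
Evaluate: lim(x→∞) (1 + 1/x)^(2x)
This is an exponential indeterminate form.

For exponential indeterminate forms, take the natural log:
  Let L = lim(x→∞) (1 + 1/x)^(2x)
  Then ln(L) = lim(x→∞) [exponent × ln(base)]
  Evaluate using L'Hôpital or standard limits, then exponentiate.
  L = e²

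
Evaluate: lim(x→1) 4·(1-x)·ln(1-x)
This is a 0·∞ indeterminate form.

Rewrite 0·∞ as a quotient (0/0 or ∞/∞ form), then apply L'Hôpital's rule:
  lim(x→1) 4·(1-x)·ln(1-x) = 0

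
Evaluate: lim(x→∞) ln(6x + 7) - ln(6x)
This is an ∞-∞ indeterminate form.

Combine fractions or rationalize to convert ∞-∞ to 0/0 form:
  lim(x→∞) ln(6x + 7) - ln(6x) = 0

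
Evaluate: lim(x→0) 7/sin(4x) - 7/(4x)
This is an ∞-∞ indeterminate form.

Combine fractions or rationalize to convert ∞-∞ to 0/0 form:
  lim(x→0) 7/sin(4x) - 7/(4x) = 0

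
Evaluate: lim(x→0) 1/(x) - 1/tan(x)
This is an ∞-∞ indeterminate form.

Combine fractions or rationalize to convert ∞-∞ to 0/0 form:
  lim(x→0) 1/(x) - 1/tan(x) = 0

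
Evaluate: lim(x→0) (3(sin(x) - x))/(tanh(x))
This is a 0/0 indeterminate form.

Apply L'Hôpital's rule: differentiate numerator and denominator separately.
  f(x) = -3·x + 3·sin(x)   ⇒   f'(x) = 3·cos(x) - 3
  g(x) = tanh(x)   ⇒   g'(x) = 1 - tanh(x)^2
  lim(x→0) f'(x)/g'(x) = lim(x→0) (3·cos(x) - 3)/(1 - tanh(x)^2)
  = 0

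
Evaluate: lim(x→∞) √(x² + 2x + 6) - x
This is an ∞-∞ indeterminate form.

Combine fractions or rationalize to convert ∞-∞ to 0/0 form:
  lim(x→∞) √(x² + 2x + 6) - x = 1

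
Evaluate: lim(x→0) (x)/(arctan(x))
This is a 0/0 indeterminate form.

Apply L'Hôpital's rule: differentiate numerator and denominator separately.
  f(x) = x   ⇒   f'(x) = 1
  g(x) = atan(x)   ⇒   g'(x) = 1/(x^2 + 1)
  lim(x→0) f'(x)/g'(x) = lim(x→0) (1)/(1/(x^2 + 1))
  = 1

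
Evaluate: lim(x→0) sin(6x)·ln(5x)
This is a 0·∞ indeterminate form.

Rewrite 0·∞ as a quotient (0/0 or ∞/∞ form), then apply L'Hôpital's rule:
  lim(x→0) sin(6x)·ln(5x) = 0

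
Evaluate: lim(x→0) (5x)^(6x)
This is an exponential indeterminate form.

For exponential indeterminate forms, take the natural log:
  Let L = lim(x→0) (5x)^(6x)
  Then ln(L) = lim(x→0) [exponent × ln(base)]
  Evaluate using L'Hôpital or standard limits, then exponentiate.
  L = 1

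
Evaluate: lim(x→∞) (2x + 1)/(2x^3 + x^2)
This is an ∞/∞ indeterminate form.

Apply L'Hôpital's rule: differentiate numerator and denominator separately.
  f(x) = 2·x + 1   ⇒   f'(x) = 2
  g(x) = 2·x^3 + x^2   ⇒   g'(x) = 6·x^2 + 2·x
  lim(x→∞) f'(x)/g'(x) = lim(x→∞) (2)/(6·x^2 + 2·x)
  = 0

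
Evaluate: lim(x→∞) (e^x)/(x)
This is an ∞/∞ indeterminate form.

Apply L'Hôpital's rule: differentiate numerator and denominator separately.
  f(x) = e^(x)   ⇒   f'(x) = e^(x)
  g(x) = x   ⇒   g'(x) = 1
  lim(x→∞) f'(x)/g'(x) = lim(x→∞) (e^(x))/(1)
  = ∞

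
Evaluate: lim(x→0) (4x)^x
This is an exponential indeterminate form.

For exponential indeterminate forms, take the natural log:
  Let L = lim(x→0) (4x)^x
  Then ln(L) = lim(x→0) [exponent × ln(base)]
  Evaluate using L'Hôpital or standard limits, then exponentiate.
  L = 1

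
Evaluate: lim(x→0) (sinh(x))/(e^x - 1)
This is a 0/0 indeterminate form.

Apply L'Hôpital's rule: differentiate numerator and denominator separately.
  f(x) = sinh(x)   ⇒   f'(x) = cosh(x)
  g(x) = e^(x) - 1   ⇒   g'(x) = e^(x)
  lim(x→0) f'(x)/g'(x) = lim(x→0) (cosh(x))/(e^(x))
  = 1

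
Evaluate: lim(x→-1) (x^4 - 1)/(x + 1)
This is a standard limit.

Factor or rationalize the expression:
  lim(x→-1) (x^4 - 1)/(x + 1) = -4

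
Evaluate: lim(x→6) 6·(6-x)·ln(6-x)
This is a 0·∞ indeterminate form.

Rewrite 0·∞ as a quotient (0/0 or ∞/∞ form), then apply L'Hôpital's rule:
  lim(x→6) 6·(6-x)·ln(6-x) = 0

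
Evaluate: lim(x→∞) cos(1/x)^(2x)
This is an exponential indeterminate form.

For exponential indeterminate forms, take the natural log:
  Let L = lim(x→∞) cos(1/x)^(2x)
  Then ln(L) = lim(x→∞) [exponent × ln(base)]
  Evaluate using L'Hôpital or standard limits, then exponentiate.
  L = 1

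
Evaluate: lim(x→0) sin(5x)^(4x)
This is an exponential indeterminate form.

For exponential indeterminate forms, take the natural log:
  Let L = lim(x→0) sin(5x)^(4x)
  Then ln(L) = lim(x→0) [exponent × ln(base)]
  Evaluate using L'Hôpital or standard limits, then exponentiate.
  L = 1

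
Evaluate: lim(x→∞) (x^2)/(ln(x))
This is an ∞/∞ indeterminate form.

Apply L'Hôpital's rule: differentiate numerator and denominator separately.
  f(x) = x^2   ⇒   f'(x) = 2·x
  g(x) = ln(x)   ⇒   g'(x) = 1/x
  lim(x→∞) f'(x)/g'(x) = lim(x→∞) (2·x)/(1/x)
  = ∞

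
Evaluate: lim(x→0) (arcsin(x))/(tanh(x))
This is a 0/0 indeterminate form.

Apply L'Hôpital's rule: differentiate numerator and denominator separately.
  f(x) = asin(x)   ⇒   f'(x) = 1/sqrt(1 - x^2)
  g(x) = tanh(x)   ⇒   g'(x) = 1 - tanh(x)^2
  lim(x→0) f'(x)/g'(x) = lim(x→0) (1/sqrt(1 - x^2))/(1 - tanh(x)^2)
  = 1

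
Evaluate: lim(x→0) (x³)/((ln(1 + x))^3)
This is a 0/0 indeterminate form.

Apply L'Hôpital's rule: differentiate numerator and denominator separately.
  f(x) = x^3   ⇒   f'(x) = 3·x^2
  g(x) = ln(x + 1)^3   ⇒   g'(x) = 3·ln(x + 1)^2/(x + 1)
  lim(x→0) f'(x)/g'(x) = lim(x→0) (3·x^2)/(3·ln(x + 1)^2/(x + 1))
  = 1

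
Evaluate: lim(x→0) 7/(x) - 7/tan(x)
This is an ∞-∞ indeterminate form.

Combine fractions or rationalize to convert ∞-∞ to 0/0 form:
  lim(x→0) 7/(x) - 7/tan(x) = 0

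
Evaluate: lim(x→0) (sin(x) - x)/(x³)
This is a 0/0 indeterminate form.

Apply L'Hôpital's rule: differentiate numerator and denominator separately.
  f(x) = -x + sin(x)   ⇒   f'(x) = cos(x) - 1
  g(x) = x^3   ⇒   g'(x) = 3·x^2
  lim(x→0) f'(x)/g'(x) = lim(x→0) (cos(x) - 1)/(3·x^2)
  = -1/6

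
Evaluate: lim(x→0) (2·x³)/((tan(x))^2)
This is a 0/0 indeterminate form.

Apply L'Hôpital's rule: differentiate numerator and denominator separately.
  f(x) = 2·x^3   ⇒   f'(x) = 6·x^2
  g(x) = tan(x)^2   ⇒   g'(x) = (2·tan(x)^2 + 2)·tan(x)
  lim(x→0) f'(x)/g'(x) = lim(x→0) (6·x^2)/((2·tan(x)^2 + 2)·tan(x))
  = 0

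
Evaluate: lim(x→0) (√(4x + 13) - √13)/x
This is a standard limit.

Factor or rationalize the expression:
  lim(x→0) (√(4x + 13) - √13)/x = 2·sqrt(13)/13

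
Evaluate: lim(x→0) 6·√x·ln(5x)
This is a 0·∞ indeterminate form.

Rewrite 0·∞ as a quotient (0/0 or ∞/∞ form), then apply L'Hôpital's rule:
  lim(x→0) 6·√x·ln(5x) = 0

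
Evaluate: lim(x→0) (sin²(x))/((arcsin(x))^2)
This is a 0/0 indeterminate form.

Apply L'Hôpital's rule: differentiate numerator and denominator separately.
  f(x) = sin(x)^2   ⇒   f'(x) = 2·sin(x)·cos(x)
  g(x) = asin(x)^2   ⇒   g'(x) = 2·asin(x)/sqrt(1 - x^2)
  lim(x→0) f'(x)/g'(x) = lim(x→0) (2·sin(x)·cos(x))/(2·asin(x)/sqrt(1 - x^2))
  = 1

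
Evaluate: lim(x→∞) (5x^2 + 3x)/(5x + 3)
This is an ∞/∞ indeterminate form.

Apply L'Hôpital's rule: differentiate numerator and denominator separately.
  f(x) = 5·x^2 + 3·x   ⇒   f'(x) = 10·x + 3
  g(x) = 5·x + 3   ⇒   g'(x) = 5
  lim(x→∞) f'(x)/g'(x) = lim(x→∞) (10·x + 3)/(5)
  = ∞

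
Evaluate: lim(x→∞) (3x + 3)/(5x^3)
This is an ∞/∞ indeterminate form.

Apply L'Hôpital's rule: differentiate numerator and denominator separately.
  f(x) = 3·x + 3   ⇒   f'(x) = 3
  g(x) = 5·x^3   ⇒   g'(x) = 15·x^2
  lim(x→∞) f'(x)/g'(x) = lim(x→∞) (3)/(15·x^2)
  = 0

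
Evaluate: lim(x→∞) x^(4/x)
This is an exponential indeterminate form.

For exponential indeterminate forms, take the natural log:
  Let L = lim(x→∞) x^(4/x)
  Then ln(L) = lim(x→∞) [exponent × ln(base)]
  Evaluate using L'Hôpital or standard limits, then exponentiate.
  L = 1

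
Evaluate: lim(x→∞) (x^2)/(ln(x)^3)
This is an ∞/∞ indeterminate form.

Apply L'Hôpital's rule: differentiate numerator and denominator separately.
  f(x) = x^2   ⇒   f'(x) = 2·x
  g(x) = ln(x)^3   ⇒   g'(x) = 3·ln(x)^2/x
  lim(x→∞) f'(x)/g'(x) = lim(x→∞) (2·x)/(3·ln(x)^2/x)
  = ∞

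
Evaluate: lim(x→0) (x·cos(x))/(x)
This is a 0/0 indeterminate form.

Apply L'Hôpital's rule: differentiate numerator and denominator separately.
  f(x) = x·cos(x)   ⇒   f'(x) = -x·sin(x) + cos(x)
  g(x) = x   ⇒   g'(x) = 1
  lim(x→0) f'(x)/g'(x) = lim(x→0) (-x·sin(x) + cos(x))/(1)
  = 1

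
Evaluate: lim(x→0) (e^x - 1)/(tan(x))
This is a 0/0 indeterminate form.

Apply L'Hôpital's rule: differentiate numerator and denominator separately.
  f(x) = e^(x) - 1   ⇒   f'(x) = e^(x)
  g(x) = tan(x)   ⇒   g'(x) = tan(x)^2 + 1
  lim(x→0) f'(x)/g'(x) = lim(x→0) (e^(x))/(tan(x)^2 + 1)
  = 1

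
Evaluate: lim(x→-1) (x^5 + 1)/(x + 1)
This is a standard limit.

Factor or rationalize the expression:
  lim(x→-1) (x^5 + 1)/(x + 1) = 5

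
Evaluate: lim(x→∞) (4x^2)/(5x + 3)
This is an ∞/∞ indeterminate form.

Apply L'Hôpital's rule: differentiate numerator and denominator separately.
  f(x) = 4·x^2   ⇒   f'(x) = 8·x
  g(x) = 5·x + 3   ⇒   g'(x) = 5
  lim(x→∞) f'(x)/g'(x) = lim(x→∞) (8·x)/(5)
  = ∞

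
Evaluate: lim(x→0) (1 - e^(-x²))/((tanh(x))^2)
This is a 0/0 indeterminate form.

Apply L'Hôpital's rule: differentiate numerator and denominator separately.
  f(x) = 1 - e^(-x^2)   ⇒   f'(x) = 2·x·e^(-x^2)
  g(x) = tanh(x)^2   ⇒   g'(x) = (2 - 2·tanh(x)^2)·tanh(x)
  lim(x→0) f'(x)/g'(x) = lim(x→0) (2·x·e^(-x^2))/((2 - 2·tanh(x)^2)·tanh(x))
  = 1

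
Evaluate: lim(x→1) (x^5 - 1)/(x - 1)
This is a standard limit.

Factor or rationalize the expression:
  lim(x→1) (x^5 - 1)/(x - 1) = 5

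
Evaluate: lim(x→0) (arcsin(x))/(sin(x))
This is a 0/0 indeterminate form.

Apply L'Hôpital's rule: differentiate numerator and denominator separately.
  f(x) = asin(x)   ⇒   f'(x) = 1/sqrt(1 - x^2)
  g(x) = sin(x)   ⇒   g'(x) = cos(x)
  lim(x→0) f'(x)/g'(x) = lim(x→0) (1/sqrt(1 - x^2))/(cos(x))
  = 1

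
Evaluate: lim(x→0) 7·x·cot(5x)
This is a 0·∞ indeterminate form.

Rewrite 0·∞ as a quotient (0/0 or ∞/∞ form), then apply L'Hôpital's rule:
  lim(x→0) 7·x·cot(5x) = 7/5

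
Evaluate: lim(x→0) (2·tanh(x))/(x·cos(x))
This is a 0/0 indeterminate form.

Apply L'Hôpital's rule: differentiate numerator and denominator separately.
  f(x) = 2·tanh(x)   ⇒   f'(x) = 2 - 2·tanh(x)^2
  g(x) = x·cos(x)   ⇒   g'(x) = -x·sin(x) + cos(x)
  lim(x→0) f'(x)/g'(x) = lim(x→0) (2 - 2·tanh(x)^2)/(-x·sin(x) + cos(x))
  = 2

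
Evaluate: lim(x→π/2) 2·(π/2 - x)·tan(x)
This is a 0·∞ indeterminate form.

Rewrite 0·∞ as a quotient (0/0 or ∞/∞ form), then apply L'Hôpital's rule:
  lim(x→π/2) 2·(π/2 - x)·tan(x) = 2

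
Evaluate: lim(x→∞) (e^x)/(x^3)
This is an ∞/∞ indeterminate form.

Apply L'Hôpital's rule: differentiate numerator and denominator separately.
  f(x) = e^(x)   ⇒   f'(x) = e^(x)
  g(x) = x^3   ⇒   g'(x) = 3·x^2
  lim(x→∞) f'(x)/g'(x) = lim(x→∞) (e^(x))/(3·x^2)
  = ∞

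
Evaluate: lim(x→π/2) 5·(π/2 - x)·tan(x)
This is a 0·∞ indeterminate form.

Rewrite 0·∞ as a quotient (0/0 or ∞/∞ form), then apply L'Hôpital's rule:
  lim(x→π/2) 5·(π/2 - x)·tan(x) = 5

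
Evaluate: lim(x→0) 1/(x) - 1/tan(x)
This is an ∞-∞ indeterminate form.

Combine fractions or rationalize to convert ∞-∞ to 0/0 form:
  lim(x→0) 1/(x) - 1/tan(x) = 0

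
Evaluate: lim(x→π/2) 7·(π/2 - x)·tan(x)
This is a 0·∞ indeterminate form.

Rewrite 0·∞ as a quotient (0/0 or ∞/∞ form), then apply L'Hôpital's rule:
  lim(x→π/2) 7·(π/2 - x)·tan(x) = 7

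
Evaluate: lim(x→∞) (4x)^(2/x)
This is an exponential indeterminate form.

For exponential indeterminate forms, take the natural log:
  Let L = lim(x→∞) (4x)^(2/x)
  Then ln(L) = lim(x→∞) [exponent × ln(base)]
  Evaluate using L'Hôpital or standard limits, then exponentiate.
  L = 1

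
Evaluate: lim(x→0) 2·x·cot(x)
This is a 0·∞ indeterminate form.

Rewrite 0·∞ as a quotient (0/0 or ∞/∞ form), then apply L'Hôpital's rule:
  lim(x→0) 2·x·cot(x) = 2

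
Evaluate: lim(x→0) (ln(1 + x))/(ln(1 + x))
This is a 0/0 indeterminate form.

Apply L'Hôpital's rule: differentiate numerator and denominator separately.
  f(x) = ln(x + 1)   ⇒   f'(x) = 1/(x + 1)
  g(x) = ln(x + 1)   ⇒   g'(x) = 1/(x + 1)
  lim(x→0) f'(x)/g'(x) = lim(x→0) (1/(x + 1))/(1/(x + 1))
  = 1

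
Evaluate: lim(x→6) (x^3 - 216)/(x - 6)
This is a standard limit.

Factor or rationalize the expression:
  lim(x→6) (x^3 - 216)/(x - 6) = 108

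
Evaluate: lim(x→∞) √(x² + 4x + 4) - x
This is an ∞-∞ indeterminate form.

Combine fractions or rationalize to convert ∞-∞ to 0/0 form:
  lim(x→∞) √(x² + 4x + 4) - x = 2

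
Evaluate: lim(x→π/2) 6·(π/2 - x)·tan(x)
This is a 0·∞ indeterminate form.

Rewrite 0·∞ as a quotient (0/0 or ∞/∞ form), then apply L'Hôpital's rule:
  lim(x→π/2) 6·(π/2 - x)·tan(x) = 6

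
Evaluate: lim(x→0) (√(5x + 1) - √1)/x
This is a standard limit.

Factor or rationalize the expression:
  lim(x→0) (√(5x + 1) - √1)/x = 5/2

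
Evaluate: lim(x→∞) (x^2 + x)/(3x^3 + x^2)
This is an ∞/∞ indeterminate form.

Apply L'Hôpital's rule: differentiate numerator and denominator separately.
  f(x) = x^2 + x   ⇒   f'(x) = 2·x + 1
  g(x) = 3·x^3 + x^2   ⇒   g'(x) = 9·x^2 + 2·x
  lim(x→∞) f'(x)/g'(x) = lim(x→∞) (2·x + 1)/(9·x^2 + 2·x)
  = 0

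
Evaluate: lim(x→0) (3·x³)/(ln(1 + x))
This is a 0/0 indeterminate form.

Apply L'Hôpital's rule: differentiate numerator and denominator separately.
  f(x) = 3·x^3   ⇒   f'(x) = 9·x^2
  g(x) = ln(x + 1)   ⇒   g'(x) = 1/(x + 1)
  lim(x→0) f'(x)/g'(x) = lim(x→0) (9·x^2)/(1/(x + 1))
  = 0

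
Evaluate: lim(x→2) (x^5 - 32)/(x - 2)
This is a standard limit.

Factor or rationalize the expression:
  lim(x→2) (x^5 - 32)/(x - 2) = 80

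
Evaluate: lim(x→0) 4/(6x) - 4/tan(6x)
This is an ∞-∞ indeterminate form.

Combine fractions or rationalize to convert ∞-∞ to 0/0 form:
  lim(x→0) 4/(6x) - 4/tan(6x) = 0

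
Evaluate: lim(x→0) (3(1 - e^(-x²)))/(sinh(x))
This is a 0/0 indeterminate form.

Apply L'Hôpital's rule: differentiate numerator and denominator separately.
  f(x) = 3 - 3·e^(-x^2)   ⇒   f'(x) = 6·x·e^(-x^2)
  g(x) = sinh(x)   ⇒   g'(x) = cosh(x)
  lim(x→0) f'(x)/g'(x) = lim(x→0) (6·x·e^(-x^2))/(cosh(x))
  = 0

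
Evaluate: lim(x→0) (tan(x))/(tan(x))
This is a 0/0 indeterminate form.

Apply L'Hôpital's rule: differentiate numerator and denominator separately.
  f(x) = tan(x)   ⇒   f'(x) = tan(x)^2 + 1
  g(x) = tan(x)   ⇒   g'(x) = tan(x)^2 + 1
  lim(x→0) f'(x)/g'(x) = lim(x→0) (tan(x)^2 + 1)/(tan(x)^2 + 1)
  = 1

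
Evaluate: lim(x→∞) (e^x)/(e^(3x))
This is an ∞/∞ indeterminate form.

Apply L'Hôpital's rule: differentiate numerator and denominator separately.
  f(x) = e^(x)   ⇒   f'(x) = e^(x)
  g(x) = e^(3·x)   ⇒   g'(x) = 3·e^(3·x)
  lim(x→∞) f'(x)/g'(x) = lim(x→∞) (e^(x))/(3·e^(3·x))
  = 0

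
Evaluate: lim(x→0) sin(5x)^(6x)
This is an exponential indeterminate form.

For exponential indeterminate forms, take the natural log:
  Let L = lim(x→0) sin(5x)^(6x)
  Then ln(L) = lim(x→0) [exponent × ln(base)]
  Evaluate using L'Hôpital or standard limits, then exponentiate.
  L = 1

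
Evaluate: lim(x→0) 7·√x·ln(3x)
This is a 0·∞ indeterminate form.

Rewrite 0·∞ as a quotient (0/0 or ∞/∞ form), then apply L'Hôpital's rule:
  lim(x→0) 7·√x·ln(3x) = 0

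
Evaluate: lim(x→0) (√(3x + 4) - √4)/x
This is a standard limit.

Factor or rationalize the expression:
  lim(x→0) (√(3x + 4) - √4)/x = 3/4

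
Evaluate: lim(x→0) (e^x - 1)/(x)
This is a 0/0 indeterminate form.

Apply L'Hôpital's rule: differentiate numerator and denominator separately.
  f(x) = e^(x) - 1   ⇒   f'(x) = e^(x)
  g(x) = x   ⇒   g'(x) = 1
  lim(x→0) f'(x)/g'(x) = lim(x→0) (e^(x))/(1)
  = 1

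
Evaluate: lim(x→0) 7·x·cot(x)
This is a 0·∞ indeterminate form.

Rewrite 0·∞ as a quotient (0/0 or ∞/∞ form), then apply L'Hôpital's rule:
  lim(x→0) 7·x·cot(x) = 7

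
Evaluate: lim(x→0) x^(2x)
This is an exponential indeterminate form.

For exponential indeterminate forms, take the natural log:
  Let L = lim(x→0) x^(2x)
  Then ln(L) = lim(x→0) [exponent × ln(base)]
  Evaluate using L'Hôpital or standard limits, then exponentiate.
  L = 1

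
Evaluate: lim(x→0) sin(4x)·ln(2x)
This is a 0·∞ indeterminate form.

Rewrite 0·∞ as a quotient (0/0 or ∞/∞ form), then apply L'Hôpital's rule:
  lim(x→0) sin(4x)·ln(2x) = 0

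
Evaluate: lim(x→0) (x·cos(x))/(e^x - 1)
This is a 0/0 indeterminate form.

Apply L'Hôpital's rule: differentiate numerator and denominator separately.
  f(x) = x·cos(x)   ⇒   f'(x) = -x·sin(x) + cos(x)
  g(x) = e^(x) - 1   ⇒   g'(x) = e^(x)
  lim(x→0) f'(x)/g'(x) = lim(x→0) (-x·sin(x) + cos(x))/(e^(x))
  = 1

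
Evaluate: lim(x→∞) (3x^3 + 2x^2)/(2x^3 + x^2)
This is an ∞/∞ indeterminate form.

Apply L'Hôpital's rule: differentiate numerator and denominator separately.
  f(x) = 3·x^3 + 2·x^2   ⇒   f'(x) = 9·x^2 + 4·x
  g(x) = 2·x^3 + x^2   ⇒   g'(x) = 6·x^2 + 2·x
  lim(x→∞) f'(x)/g'(x) = lim(x→∞) (9·x^2 + 4·x)/(6·x^2 + 2·x)
  = 3/2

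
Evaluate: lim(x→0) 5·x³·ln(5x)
This is a 0·∞ indeterminate form.

Rewrite 0·∞ as a quotient (0/0 or ∞/∞ form), then apply L'Hôpital's rule:
  lim(x→0) 5·x³·ln(5x) = 0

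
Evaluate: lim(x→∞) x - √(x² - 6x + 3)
This is an ∞-∞ indeterminate form.

Combine fractions or rationalize to convert ∞-∞ to 0/0 form:
  lim(x→∞) x - √(x² - 6x + 3) = 3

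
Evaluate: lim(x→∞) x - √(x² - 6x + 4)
This is an ∞-∞ indeterminate form.

Combine fractions or rationalize to convert ∞-∞ to 0/0 form:
  lim(x→∞) x - √(x² - 6x + 4) = 3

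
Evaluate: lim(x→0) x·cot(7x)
This is a 0·∞ indeterminate form.

Rewrite 0·∞ as a quotient (0/0 or ∞/∞ form), then apply L'Hôpital's rule:
  lim(x→0) x·cot(7x) = 1/7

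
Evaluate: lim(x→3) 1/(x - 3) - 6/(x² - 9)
This is an ∞-∞ indeterminate form.

Combine fractions or rationalize to convert ∞-∞ to 0/0 form:
  lim(x→3) 1/(x - 3) - 6/(x² - 9) = 1/6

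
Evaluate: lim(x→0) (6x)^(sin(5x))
This is an exponential indeterminate form.

For exponential indeterminate forms, take the natural log:
  Let L = lim(x→0) (6x)^(sin(5x))
  Then ln(L) = lim(x→0) [exponent × ln(base)]
  Evaluate using L'Hôpital or standard limits, then exponentiate.
  L = 1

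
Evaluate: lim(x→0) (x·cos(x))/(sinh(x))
This is a 0/0 indeterminate form.

Apply L'Hôpital's rule: differentiate numerator and denominator separately.
  f(x) = x·cos(x)   ⇒   f'(x) = -x·sin(x) + cos(x)
  g(x) = sinh(x)   ⇒   g'(x) = cosh(x)
  lim(x→0) f'(x)/g'(x) = lim(x→0) (-x·sin(x) + cos(x))/(cosh(x))
  = 1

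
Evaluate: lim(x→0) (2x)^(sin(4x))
This is an exponential indeterminate form.

For exponential indeterminate forms, take the natural log:
  Let L = lim(x→0) (2x)^(sin(4x))
  Then ln(L) = lim(x→0) [exponent × ln(base)]
  Evaluate using L'Hôpital or standard limits, then exponentiate.
  L = 1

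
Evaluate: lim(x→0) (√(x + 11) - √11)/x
This is a standard limit.

Factor or rationalize the expression:
  lim(x→0) (√(x + 11) - √11)/x = sqrt(11)/22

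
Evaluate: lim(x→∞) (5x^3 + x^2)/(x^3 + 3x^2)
This is an ∞/∞ indeterminate form.

Apply L'Hôpital's rule: differentiate numerator and denominator separately.
  f(x) = 5·x^3 + x^2   ⇒   f'(x) = 15·x^2 + 2·x
  g(x) = x^3 + 3·x^2   ⇒   g'(x) = 3·x^2 + 6·x
  lim(x→∞) f'(x)/g'(x) = lim(x→∞) (15·x^2 + 2·x)/(3·x^2 + 6·x)
  = 5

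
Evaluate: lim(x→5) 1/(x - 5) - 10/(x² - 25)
This is an ∞-∞ indeterminate form.

Combine fractions or rationalize to convert ∞-∞ to 0/0 form:
  lim(x→5) 1/(x - 5) - 10/(x² - 25) = 1/10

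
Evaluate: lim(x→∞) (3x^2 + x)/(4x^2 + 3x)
This is an ∞/∞ indeterminate form.

Apply L'Hôpital's rule: differentiate numerator and denominator separately.
  f(x) = 3·x^2 + x   ⇒   f'(x) = 6·x + 1
  g(x) = 4·x^2 + 3·x   ⇒   g'(x) = 8·x + 3
  lim(x→∞) f'(x)/g'(x) = lim(x→∞) (6·x + 1)/(8·x + 3)
  = 3/4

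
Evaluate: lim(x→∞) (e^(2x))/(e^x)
This is an ∞/∞ indeterminate form.

Apply L'Hôpital's rule: differentiate numerator and denominator separately.
  f(x) = e^(2·x)   ⇒   f'(x) = 2·e^(2·x)
  g(x) = e^(x)   ⇒   g'(x) = e^(x)
  lim(x→∞) f'(x)/g'(x) = lim(x→∞) (2·e^(2·x))/(e^(x))
  = ∞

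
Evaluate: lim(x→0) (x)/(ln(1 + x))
This is a 0/0 indeterminate form.

Apply L'Hôpital's rule: differentiate numerator and denominator separately.
  f(x) = x   ⇒   f'(x) = 1
  g(x) = ln(x + 1)   ⇒   g'(x) = 1/(x + 1)
  lim(x→0) f'(x)/g'(x) = lim(x→0) (1)/(1/(x + 1))
  = 1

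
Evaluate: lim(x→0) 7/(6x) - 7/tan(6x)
This is an ∞-∞ indeterminate form.

Combine fractions or rationalize to convert ∞-∞ to 0/0 form:
  lim(x→0) 7/(6x) - 7/tan(6x) = 0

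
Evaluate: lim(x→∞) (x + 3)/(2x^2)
This is an ∞/∞ indeterminate form.

Apply L'Hôpital's rule: differentiate numerator and denominator separately.
  f(x) = x + 3   ⇒   f'(x) = 1
  g(x) = 2·x^2   ⇒   g'(x) = 4·x
  lim(x→∞) f'(x)/g'(x) = lim(x→∞) (1)/(4·x)
  = 0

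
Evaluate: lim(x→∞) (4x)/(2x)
This is an ∞/∞ indeterminate form.

Apply L'Hôpital's rule: differentiate numerator and denominator separately.
  f(x) = 4·x   ⇒   f'(x) = 4
  g(x) = 2·x   ⇒   g'(x) = 2
  lim(x→∞) f'(x)/g'(x) = lim(x→∞) (4)/(2)
  = 2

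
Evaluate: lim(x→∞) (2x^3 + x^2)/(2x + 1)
This is an ∞/∞ indeterminate form.

Apply L'Hôpital's rule: differentiate numerator and denominator separately.
  f(x) = 2·x^3 + x^2   ⇒   f'(x) = 6·x^2 + 2·x
  g(x) = 2·x + 1   ⇒   g'(x) = 2
  lim(x→∞) f'(x)/g'(x) = lim(x→∞) (6·x^2 + 2·x)/(2)
  = ∞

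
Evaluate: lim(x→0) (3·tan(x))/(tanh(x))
This is a 0/0 indeterminate form.

Apply L'Hôpital's rule: differentiate numerator and denominator separately.
  f(x) = 3·tan(x)   ⇒   f'(x) = 3·tan(x)^2 + 3
  g(x) = tanh(x)   ⇒   g'(x) = 1 - tanh(x)^2
  lim(x→0) f'(x)/g'(x) = lim(x→0) (3·tan(x)^2 + 3)/(1 - tanh(x)^2)
  = 3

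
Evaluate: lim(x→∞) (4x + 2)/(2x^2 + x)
This is an ∞/∞ indeterminate form.

Apply L'Hôpital's rule: differentiate numerator and denominator separately.
  f(x) = 4·x + 2   ⇒   f'(x) = 4
  g(x) = 2·x^2 + x   ⇒   g'(x) = 4·x + 1
  lim(x→∞) f'(x)/g'(x) = lim(x→∞) (4)/(4·x + 1)
  = 0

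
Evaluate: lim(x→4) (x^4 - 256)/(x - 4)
This is a standard limit.

Factor or rationalize the expression:
  lim(x→4) (x^4 - 256)/(x - 4) = 256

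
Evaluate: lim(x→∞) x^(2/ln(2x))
This is an exponential indeterminate form.

For exponential indeterminate forms, take the natural log:
  Let L = lim(x→∞) x^(2/ln(2x))
  Then ln(L) = lim(x→∞) [exponent × ln(base)]
  Evaluate using L'Hôpital or standard limits, then exponentiate.
  L = e²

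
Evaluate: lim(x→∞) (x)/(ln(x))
This is an ∞/∞ indeterminate form.

Apply L'Hôpital's rule: differentiate numerator and denominator separately.
  f(x) = x   ⇒   f'(x) = 1
  g(x) = ln(x)   ⇒   g'(x) = 1/x
  lim(x→∞) f'(x)/g'(x) = lim(x→∞) (1)/(1/x)
  = ∞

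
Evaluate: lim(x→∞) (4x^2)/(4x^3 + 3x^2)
This is an ∞/∞ indeterminate form.

Apply L'Hôpital's rule: differentiate numerator and denominator separately.
  f(x) = 4·x^2   ⇒   f'(x) = 8·x
  g(x) = 4·x^3 + 3·x^2   ⇒   g'(x) = 12·x^2 + 6·x
  lim(x→∞) f'(x)/g'(x) = lim(x→∞) (8·x)/(12·x^2 + 6·x)
  = 0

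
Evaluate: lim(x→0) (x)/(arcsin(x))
This is a 0/0 indeterminate form.

Apply L'Hôpital's rule: differentiate numerator and denominator separately.
  f(x) = x   ⇒   f'(x) = 1
  g(x) = asin(x)   ⇒   g'(x) = 1/sqrt(1 - x^2)
  lim(x→0) f'(x)/g'(x) = lim(x→0) (1)/(1/sqrt(1 - x^2))
  = 1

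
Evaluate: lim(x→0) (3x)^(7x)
This is an exponential indeterminate form.

For exponential indeterminate forms, take the natural log:
  Let L = lim(x→0) (3x)^(7x)
  Then ln(L) = lim(x→0) [exponent × ln(base)]
  Evaluate using L'Hôpital or standard limits, then exponentiate.
  L = 1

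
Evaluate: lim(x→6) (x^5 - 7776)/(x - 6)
This is a standard limit.

Factor or rationalize the expression:
  lim(x→6) (x^5 - 7776)/(x - 6) = 6480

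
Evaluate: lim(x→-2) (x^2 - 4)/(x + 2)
This is a standard limit.

Factor or rationalize the expression:
  lim(x→-2) (x^2 - 4)/(x + 2) = -4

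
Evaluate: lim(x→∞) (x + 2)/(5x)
This is an ∞/∞ indeterminate form.

Apply L'Hôpital's rule: differentiate numerator and denominator separately.
  f(x) = x + 2   ⇒   f'(x) = 1
  g(x) = 5·x   ⇒   g'(x) = 5
  lim(x→∞) f'(x)/g'(x) = lim(x→∞) (1)/(5)
  = 1/5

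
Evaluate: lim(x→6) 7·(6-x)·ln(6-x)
This is a 0·∞ indeterminate form.

Rewrite 0·∞ as a quotient (0/0 or ∞/∞ form), then apply L'Hôpital's rule:
  lim(x→6) 7·(6-x)·ln(6-x) = 0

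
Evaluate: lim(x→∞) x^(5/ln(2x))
This is an exponential indeterminate form.

For exponential indeterminate forms, take the natural log:
  Let L = lim(x→∞) x^(5/ln(2x))
  Then ln(L) = lim(x→∞) [exponent × ln(base)]
  Evaluate using L'Hôpital or standard limits, then exponentiate.
  L = e^(5)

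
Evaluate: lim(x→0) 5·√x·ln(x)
This is a 0·∞ indeterminate form.

Rewrite 0·∞ as a quotient (0/0 or ∞/∞ form), then apply L'Hôpital's rule:
  lim(x→0) 5·√x·ln(x) = 0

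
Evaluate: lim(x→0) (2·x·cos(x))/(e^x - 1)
This is a 0/0 indeterminate form.

Apply L'Hôpital's rule: differentiate numerator and denominator separately.
  f(x) = 2·x·cos(x)   ⇒   f'(x) = -2·x·sin(x) + 2·cos(x)
  g(x) = e^(x) - 1   ⇒   g'(x) = e^(x)
  lim(x→0) f'(x)/g'(x) = lim(x→0) (-2·x·sin(x) + 2·cos(x))/(e^(x))
  = 2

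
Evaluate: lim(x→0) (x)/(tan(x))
This is a 0/0 indeterminate form.

Apply L'Hôpital's rule: differentiate numerator and denominator separately.
  f(x) = x   ⇒   f'(x) = 1
  g(x) = tan(x)   ⇒   g'(x) = tan(x)^2 + 1
  lim(x→0) f'(x)/g'(x) = lim(x→0) (1)/(tan(x)^2 + 1)
  = 1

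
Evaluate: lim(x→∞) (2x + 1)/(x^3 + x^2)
This is an ∞/∞ indeterminate form.

Apply L'Hôpital's rule: differentiate numerator and denominator separately.
  f(x) = 2·x + 1   ⇒   f'(x) = 2
  g(x) = x^3 + x^2   ⇒   g'(x) = 3·x^2 + 2·x
  lim(x→∞) f'(x)/g'(x) = lim(x→∞) (2)/(3·x^2 + 2·x)
  = 0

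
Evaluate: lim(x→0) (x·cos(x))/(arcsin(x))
This is a 0/0 indeterminate form.

Apply L'Hôpital's rule: differentiate numerator and denominator separately.
  f(x) = x·cos(x)   ⇒   f'(x) = -x·sin(x) + cos(x)
  g(x) = asin(x)   ⇒   g'(x) = 1/sqrt(1 - x^2)
  lim(x→0) f'(x)/g'(x) = lim(x→0) (-x·sin(x) + cos(x))/(1/sqrt(1 - x^2))
  = 1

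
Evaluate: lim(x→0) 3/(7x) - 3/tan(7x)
This is an ∞-∞ indeterminate form.

Combine fractions or rationalize to convert ∞-∞ to 0/0 form:
  lim(x→0) 3/(7x) - 3/tan(7x) = 0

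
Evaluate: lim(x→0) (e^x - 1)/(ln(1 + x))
This is a 0/0 indeterminate form.

Apply L'Hôpital's rule: differentiate numerator and denominator separately.
  f(x) = e^(x) - 1   ⇒   f'(x) = e^(x)
  g(x) = ln(x + 1)   ⇒   g'(x) = 1/(x + 1)
  lim(x→0) f'(x)/g'(x) = lim(x→0) (e^(x))/(1/(x + 1))
  = 1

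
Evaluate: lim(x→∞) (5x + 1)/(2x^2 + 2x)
This is an ∞/∞ indeterminate form.

Apply L'Hôpital's rule: differentiate numerator and denominator separately.
  f(x) = 5·x + 1   ⇒   f'(x) = 5
  g(x) = 2·x^2 + 2·x   ⇒   g'(x) = 4·x + 2
  lim(x→∞) f'(x)/g'(x) = lim(x→∞) (5)/(4·x + 2)
  = 0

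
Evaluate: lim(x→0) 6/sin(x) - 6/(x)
This is an ∞-∞ indeterminate form.

Combine fractions or rationalize to convert ∞-∞ to 0/0 form:
  lim(x→0) 6/sin(x) - 6/(x) = 0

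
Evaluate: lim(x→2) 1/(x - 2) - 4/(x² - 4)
This is an ∞-∞ indeterminate form.

Combine fractions or rationalize to convert ∞-∞ to 0/0 form:
  lim(x→2) 1/(x - 2) - 4/(x² - 4) = 1/4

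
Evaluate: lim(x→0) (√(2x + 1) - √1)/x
This is a standard limit.

Factor or rationalize the expression:
  lim(x→0) (√(2x + 1) - √1)/x = 1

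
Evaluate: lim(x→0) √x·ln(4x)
This is a 0·∞ indeterminate form.

Rewrite 0·∞ as a quotient (0/0 or ∞/∞ form), then apply L'Hôpital's rule:
  lim(x→0) √x·ln(4x) = 0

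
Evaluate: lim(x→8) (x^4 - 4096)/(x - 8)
This is a standard limit.

Factor or rationalize the expression:
  lim(x→8) (x^4 - 4096)/(x - 8) = 2048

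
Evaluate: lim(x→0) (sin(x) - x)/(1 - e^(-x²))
This is a 0/0 indeterminate form.

Apply L'Hôpital's rule: differentiate numerator and denominator separately.
  f(x) = -x + sin(x)   ⇒   f'(x) = cos(x) - 1
  g(x) = 1 - e^(-x^2)   ⇒   g'(x) = 2·x·e^(-x^2)
  lim(x→0) f'(x)/g'(x) = lim(x→0) (cos(x) - 1)/(2·x·e^(-x^2))
  = 0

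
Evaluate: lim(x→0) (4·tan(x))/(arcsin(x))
This is a 0/0 indeterminate form.

Apply L'Hôpital's rule: differentiate numerator and denominator separately.
  f(x) = 4·tan(x)   ⇒   f'(x) = 4·tan(x)^2 + 4
  g(x) = asin(x)   ⇒   g'(x) = 1/sqrt(1 - x^2)
  lim(x→0) f'(x)/g'(x) = lim(x→0) (4·tan(x)^2 + 4)/(1/sqrt(1 - x^2))
  = 4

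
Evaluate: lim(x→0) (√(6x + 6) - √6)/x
This is a standard limit.

Factor or rationalize the expression:
  lim(x→0) (√(6x + 6) - √6)/x = sqrt(6)/2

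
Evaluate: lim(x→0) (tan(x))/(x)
This is a 0/0 indeterminate form.

Apply L'Hôpital's rule: differentiate numerator and denominator separately.
  f(x) = tan(x)   ⇒   f'(x) = tan(x)^2 + 1
  g(x) = x   ⇒   g'(x) = 1
  lim(x→0) f'(x)/g'(x) = lim(x→0) (tan(x)^2 + 1)/(1)
  = 1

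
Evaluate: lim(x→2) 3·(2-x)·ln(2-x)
This is a 0·∞ indeterminate form.

Rewrite 0·∞ as a quotient (0/0 or ∞/∞ form), then apply L'Hôpital's rule:
  lim(x→2) 3·(2-x)·ln(2-x) = 0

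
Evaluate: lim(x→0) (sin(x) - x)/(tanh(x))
This is a 0/0 indeterminate form.

Apply L'Hôpital's rule: differentiate numerator and denominator separately.
  f(x) = -x + sin(x)   ⇒   f'(x) = cos(x) - 1
  g(x) = tanh(x)   ⇒   g'(x) = 1 - tanh(x)^2
  lim(x→0) f'(x)/g'(x) = lim(x→0) (cos(x) - 1)/(1 - tanh(x)^2)
  = 0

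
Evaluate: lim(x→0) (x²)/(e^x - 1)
This is a 0/0 indeterminate form.

Apply L'Hôpital's rule: differentiate numerator and denominator separately.
  f(x) = x^2   ⇒   f'(x) = 2·x
  g(x) = e^(x) - 1   ⇒   g'(x) = e^(x)
  lim(x→0) f'(x)/g'(x) = lim(x→0) (2·x)/(e^(x))
  = 0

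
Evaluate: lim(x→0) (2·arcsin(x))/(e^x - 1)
This is a 0/0 indeterminate form.

Apply L'Hôpital's rule: differentiate numerator and denominator separately.
  f(x) = 2·asin(x)   ⇒   f'(x) = 2/sqrt(1 - x^2)
  g(x) = e^(x) - 1   ⇒   g'(x) = e^(x)
  lim(x→0) f'(x)/g'(x) = lim(x→0) (2/sqrt(1 - x^2))/(e^(x))
  = 2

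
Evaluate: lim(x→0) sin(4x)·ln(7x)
This is a 0·∞ indeterminate form.

Rewrite 0·∞ as a quotient (0/0 or ∞/∞ form), then apply L'Hôpital's rule:
  lim(x→0) sin(4x)·ln(7x) = 0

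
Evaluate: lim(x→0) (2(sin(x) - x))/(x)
This is a 0/0 indeterminate form.

Apply L'Hôpital's rule: differentiate numerator and denominator separately.
  f(x) = -2·x + 2·sin(x)   ⇒   f'(x) = 2·cos(x) - 2
  g(x) = x   ⇒   g'(x) = 1
  lim(x→0) f'(x)/g'(x) = lim(x→0) (2·cos(x) - 2)/(1)
  = 0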